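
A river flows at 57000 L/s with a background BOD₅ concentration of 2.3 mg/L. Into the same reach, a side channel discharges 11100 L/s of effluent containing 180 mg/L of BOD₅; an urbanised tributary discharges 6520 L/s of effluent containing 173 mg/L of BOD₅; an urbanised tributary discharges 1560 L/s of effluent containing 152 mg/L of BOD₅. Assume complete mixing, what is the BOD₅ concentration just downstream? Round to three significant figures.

45.9 mg/L

Mass balance: C = (57000·2.300 + 11100·180.0 + 6520·173.0 + 1560·152.0) / 76180 = 3494000/76180 = 45.87 mg/L.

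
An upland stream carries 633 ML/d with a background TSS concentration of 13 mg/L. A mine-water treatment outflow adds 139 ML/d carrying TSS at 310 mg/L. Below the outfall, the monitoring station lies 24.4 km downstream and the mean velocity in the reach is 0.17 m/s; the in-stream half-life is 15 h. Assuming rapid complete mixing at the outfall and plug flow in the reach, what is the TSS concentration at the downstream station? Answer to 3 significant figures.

Mass balance: C = (633.0·13.00 + 139.0·310.0) / 772.0 = 51320/772.0 = 66.48 mg/L.
Travel time t = 24.4·1000 / 0.17 = 143500 s = 39.87 h.
Half-life 15 h → k = ln 2 / 15 = 0.04621 h⁻¹ = 1.109 d⁻¹.
Applying C = C₀e^(−kt): 66.48 × 0.1584 = 10.53 mg/L.

10.5 mg/L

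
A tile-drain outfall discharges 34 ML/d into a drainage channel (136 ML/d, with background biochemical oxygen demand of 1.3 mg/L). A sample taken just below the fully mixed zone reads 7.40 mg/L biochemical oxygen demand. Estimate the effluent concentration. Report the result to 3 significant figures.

31.8 mg/L

Mass balance: 136.0·1.300 + 34.00·Cₑ = 170.0·7.400
→ Cₑ = (170.0·7.400 − 136.0·1.300) / 34.00 = 31.80 mg/L.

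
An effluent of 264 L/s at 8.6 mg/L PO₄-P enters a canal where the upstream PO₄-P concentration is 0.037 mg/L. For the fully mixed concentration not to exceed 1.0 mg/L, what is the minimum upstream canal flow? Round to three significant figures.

Set C_mix = 1.0: (Q·0.03700 + 264.0·8.600) / (Q + 264.0) = 1.0
→ Q = 264.0·(8.600 − 1.0)/(1.0 − 0.03700) = 2083 L/s.

2080 L/s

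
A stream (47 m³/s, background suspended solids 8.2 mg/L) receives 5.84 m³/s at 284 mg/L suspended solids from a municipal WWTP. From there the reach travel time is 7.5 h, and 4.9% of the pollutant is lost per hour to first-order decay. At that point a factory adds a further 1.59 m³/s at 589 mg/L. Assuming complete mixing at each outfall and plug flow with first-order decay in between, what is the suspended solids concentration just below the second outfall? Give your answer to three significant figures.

Mass balance: C = (47.00·8.200 + 5.840·284.0) / 52.84 = 2044/52.84 = 38.68 mg/L; combined flow 52.84 m³/s.
4.9%/h lost → k = −ln(1 − 0.049) = 0.05024 h⁻¹.
First-order decay: C = 38.68·exp(−k·t) = 38.68·0.6860 = 26.54 mg/L.
At the second outfall, C = (52.84·26.54 + 1.590·589.0) / (52.84 + 1.590) = 42.97 mg/L.

43.0 mg/L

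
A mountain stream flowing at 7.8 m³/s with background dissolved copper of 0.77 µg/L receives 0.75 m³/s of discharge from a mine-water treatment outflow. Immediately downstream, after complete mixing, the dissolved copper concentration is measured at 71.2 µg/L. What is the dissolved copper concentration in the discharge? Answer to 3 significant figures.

804 µg/L

Mass balance: 7.800·0.7700 + 0.7500·Cₑ = 8.550·71.20
→ Cₑ = (8.550·71.20 − 7.800·0.7700) / 0.7500 = 803.7 µg/L.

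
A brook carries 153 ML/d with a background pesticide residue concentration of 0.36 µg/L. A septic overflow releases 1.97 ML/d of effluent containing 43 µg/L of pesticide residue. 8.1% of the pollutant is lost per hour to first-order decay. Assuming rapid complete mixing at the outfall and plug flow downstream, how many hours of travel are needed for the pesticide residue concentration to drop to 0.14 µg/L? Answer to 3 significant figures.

22.1 h

Conservation of mass: C = (153.0·0.3600 + 1.970·43.00) / 155.0 = 139.8/155.0 = 0.9020 µg/L.
8.1%/h lost → k = −ln(1 − 0.081) = 0.08447 h⁻¹.
0.9020·exp(−k·t) = 0.14 → t = ln(0.9020/0.14)/k = 79400 s = 22.06 h.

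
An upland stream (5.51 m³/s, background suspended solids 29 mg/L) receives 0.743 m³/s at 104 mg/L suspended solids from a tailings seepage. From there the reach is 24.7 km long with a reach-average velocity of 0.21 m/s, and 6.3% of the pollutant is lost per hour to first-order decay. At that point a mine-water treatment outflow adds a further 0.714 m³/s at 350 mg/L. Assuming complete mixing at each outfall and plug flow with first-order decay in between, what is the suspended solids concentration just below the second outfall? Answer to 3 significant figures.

Conservation of mass: C = (5.510·29.00 + 0.7430·104.0) / 6.253 = 237.1/6.253 = 37.91 mg/L; combined flow 6.253 m³/s.
Travel time t = 24.7·1000 / 0.21 = 117600 s = 32.67 h.
6.3%/h lost → k = −ln(1 − 0.063) = 0.06507 h⁻¹.
Decay over the reach: 37.91·exp(−kt) = 37.91·0.1193 = 4.523 mg/L.
Second outfall: C = (6.253·4.523 + 0.7140·350.0)/6.967 = 39.93 mg/L.

39.9 mg/L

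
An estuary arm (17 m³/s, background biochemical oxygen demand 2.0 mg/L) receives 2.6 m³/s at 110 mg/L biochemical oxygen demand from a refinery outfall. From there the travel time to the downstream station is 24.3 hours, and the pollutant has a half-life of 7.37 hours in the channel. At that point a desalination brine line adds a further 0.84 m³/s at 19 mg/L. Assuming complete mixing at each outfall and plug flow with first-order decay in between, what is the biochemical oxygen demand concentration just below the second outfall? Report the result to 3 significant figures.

Mass balance: C = (17.00·2.000 + 2.600·110.0) / 19.60 = 320.0/19.60 = 16.33 mg/L; combined flow 19.60 m³/s.
Half-life 7.37 h → k = ln 2 / 7.37 = 0.09405 h⁻¹ = 2.257 d⁻¹.
Applying C = C₀e^(−kt): 16.33 × 0.1017 = 1.661 mg/L.
Second outfall: C = (19.60·1.661 + 0.8400·19.00)/20.44 = 2.373 mg/L.

2.37 mg/L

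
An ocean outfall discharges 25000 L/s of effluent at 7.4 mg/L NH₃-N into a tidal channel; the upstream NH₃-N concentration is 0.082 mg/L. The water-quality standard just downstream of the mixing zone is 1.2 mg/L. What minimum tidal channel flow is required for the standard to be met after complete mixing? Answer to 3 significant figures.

Set C_mix = 1.2: (Q·0.08200 + 25000·7.400) / (Q + 25000) = 1.2
→ Q = 25000·(7.400 − 1.2)/(1.2 − 0.08200) = 138600 L/s.

139000 L/s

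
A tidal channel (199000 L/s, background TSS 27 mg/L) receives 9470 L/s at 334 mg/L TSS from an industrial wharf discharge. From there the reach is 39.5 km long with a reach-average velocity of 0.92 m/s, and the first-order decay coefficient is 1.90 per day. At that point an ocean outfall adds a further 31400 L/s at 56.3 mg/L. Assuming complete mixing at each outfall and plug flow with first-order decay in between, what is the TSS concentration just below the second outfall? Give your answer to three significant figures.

Mixed concentration C = ΣQC/ΣQ = (199000·27.00 + 9470·334.0) / 208500 = 8536000/208500 = 40.95 mg/L; combined flow 208500 L/s.
Travel time t = 39.5·1000 / 0.92 = 42930 s = 11.93 h.
Applying C = C₀e^(−kt): 40.95 × 0.3890 = 15.93 mg/L.
At the second outfall, C = (208500·15.93 + 31400·56.30) / (208500 + 31400) = 21.21 mg/L.

21.2 mg/L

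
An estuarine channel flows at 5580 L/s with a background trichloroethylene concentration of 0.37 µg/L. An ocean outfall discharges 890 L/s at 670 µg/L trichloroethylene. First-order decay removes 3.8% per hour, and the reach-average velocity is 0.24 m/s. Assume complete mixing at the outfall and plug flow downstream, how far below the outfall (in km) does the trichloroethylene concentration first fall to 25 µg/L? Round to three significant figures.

29.2 km

Mass balance: C = (5580·0.3700 + 890.0·670.0) / 6470 = 598400/6470 = 92.48 µg/L.
3.8%/h lost → k = −ln(1 − 0.038) = 0.03874 h⁻¹.
Set 92.48·exp(−k·t) = 25 → t = ln(92.48/25)/k = 121600 s = 33.77 h.
Distance = v·t = 0.24·121600 = 29170 m = 29.17 km.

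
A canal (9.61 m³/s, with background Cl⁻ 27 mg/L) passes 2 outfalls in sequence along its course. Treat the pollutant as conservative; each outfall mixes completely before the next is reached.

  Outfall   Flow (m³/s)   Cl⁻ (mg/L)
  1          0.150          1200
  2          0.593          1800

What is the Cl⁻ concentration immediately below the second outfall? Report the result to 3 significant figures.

Outfall 1: combined Q = 9.760 m³/s; C = (9.610·27.00 + 0.1500·1200)/9.760 = 45.03 mg/L.
Outfall 2: combined Q = 10.35 m³/s; C = (9.760·45.03 + 0.5930·1800)/10.35 = 145.5 mg/L.

146 mg/L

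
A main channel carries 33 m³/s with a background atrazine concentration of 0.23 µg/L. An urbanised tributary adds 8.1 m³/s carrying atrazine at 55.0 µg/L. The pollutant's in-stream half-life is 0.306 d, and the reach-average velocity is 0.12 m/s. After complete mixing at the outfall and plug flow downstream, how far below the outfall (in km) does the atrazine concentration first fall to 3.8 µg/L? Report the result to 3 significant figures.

After mixing, C = (33.00·0.2300 + 8.100·55.00) / 41.10 = 453.1/41.10 = 11.02 µg/L.
Half-life 0.306 d → k = ln 2 / 0.306 = 2.265 d⁻¹.
Set 11.02·exp(−k·t) = 3.8 → t = ln(11.02/3.8)/k = 40620 s = 11.28 h.
Distance = v·t = 0.12·40620 = 4875 m = 4.875 km.

4.87 km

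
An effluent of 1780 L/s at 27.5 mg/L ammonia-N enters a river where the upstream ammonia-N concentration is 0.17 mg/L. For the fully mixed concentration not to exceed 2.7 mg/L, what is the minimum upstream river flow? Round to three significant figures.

Set C_mix = 2.7: (Q·0.1700 + 1780·27.50) / (Q + 1780) = 2.7
→ Q = 1780·(27.50 − 2.7)/(2.7 − 0.1700) = 17450 L/s.

17400 L/s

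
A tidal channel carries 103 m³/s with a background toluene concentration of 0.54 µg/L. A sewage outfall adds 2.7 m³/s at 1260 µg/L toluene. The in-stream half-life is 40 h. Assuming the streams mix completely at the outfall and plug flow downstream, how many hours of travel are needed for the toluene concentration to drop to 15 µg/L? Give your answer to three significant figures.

Mixed concentration C = ΣQC/ΣQ = (103.0·0.5400 + 2.700·1260) / 105.7 = 3458/105.7 = 32.71 µg/L.
Half-life 40 h → k = ln 2 / 40 = 0.01733 h⁻¹ = 0.4159 d⁻¹.
32.71·exp(−k·t) = 15 → t = ln(32.71/15)/k = 162000 s = 44.99 h.

45.0 h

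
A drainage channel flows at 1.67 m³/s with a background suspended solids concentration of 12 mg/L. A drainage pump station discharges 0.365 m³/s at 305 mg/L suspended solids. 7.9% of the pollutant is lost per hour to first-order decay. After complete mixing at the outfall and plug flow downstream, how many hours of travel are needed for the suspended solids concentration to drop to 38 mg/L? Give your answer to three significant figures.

6.44 h

Flow-weighted average: C = (1.670·12.00 + 0.3650·305.0) / 2.035 = 131.4/2.035 = 64.55 mg/L.
7.9%/h lost → k = −ln(1 − 0.079) = 0.08230 h⁻¹.
64.55·exp(−k·t) = 38 → t = ln(64.55/38)/k = 23180 s = 6.439 h.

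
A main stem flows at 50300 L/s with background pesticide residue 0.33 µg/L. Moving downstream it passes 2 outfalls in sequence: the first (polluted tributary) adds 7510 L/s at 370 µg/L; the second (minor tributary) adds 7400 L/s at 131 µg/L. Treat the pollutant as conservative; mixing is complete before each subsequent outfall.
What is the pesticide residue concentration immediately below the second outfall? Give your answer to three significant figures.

57.7 µg/L

Outfall 1: combined Q = 57810 L/s; C = (50300·0.3300 + 7510·370.0)/57810 = 48.35 µg/L.
Outfall 2: combined Q = 65210 L/s; C = (57810·48.35 + 7400·131.0)/65210 = 57.73 µg/L.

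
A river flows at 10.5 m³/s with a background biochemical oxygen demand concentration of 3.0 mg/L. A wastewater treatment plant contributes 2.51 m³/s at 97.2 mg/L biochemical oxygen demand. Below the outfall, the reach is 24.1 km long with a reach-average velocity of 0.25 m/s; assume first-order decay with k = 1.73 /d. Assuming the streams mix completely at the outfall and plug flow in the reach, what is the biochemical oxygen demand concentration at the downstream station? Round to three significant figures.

3.07 mg/L

Mass balance: C = (10.50·3.000 + 2.510·97.20) / 13.01 = 275.5/13.01 = 21.17 mg/L.
Travel time t = 24.1·1000 / 0.25 = 96400 s = 26.78 h.
Decay over the reach: 21.17·exp(−kt) = 21.17·0.1451 = 3.073 mg/L.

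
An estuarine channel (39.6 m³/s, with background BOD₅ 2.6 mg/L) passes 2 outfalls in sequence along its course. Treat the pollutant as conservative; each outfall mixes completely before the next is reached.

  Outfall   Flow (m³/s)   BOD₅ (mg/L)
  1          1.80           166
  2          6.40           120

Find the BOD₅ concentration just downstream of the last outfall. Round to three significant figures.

Outfall 1: combined Q = 41.40 m³/s; C = (39.60·2.600 + 1.800·166.0)/41.40 = 9.704 mg/L.
Outfall 2: combined Q = 47.80 m³/s; C = (41.40·9.704 + 6.400·120.0)/47.80 = 24.47 mg/L.

24.5 mg/L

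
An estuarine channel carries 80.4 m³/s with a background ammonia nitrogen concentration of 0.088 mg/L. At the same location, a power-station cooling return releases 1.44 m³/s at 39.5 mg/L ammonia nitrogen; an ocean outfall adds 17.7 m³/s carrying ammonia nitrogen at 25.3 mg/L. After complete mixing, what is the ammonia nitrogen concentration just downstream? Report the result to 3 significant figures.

Mixed concentration C = ΣQC/ΣQ = (80.40·0.08800 + 1.440·39.50 + 17.70·25.30) / 99.54 = 511.8/99.54 = 5.141 mg/L.

5.14 mg/L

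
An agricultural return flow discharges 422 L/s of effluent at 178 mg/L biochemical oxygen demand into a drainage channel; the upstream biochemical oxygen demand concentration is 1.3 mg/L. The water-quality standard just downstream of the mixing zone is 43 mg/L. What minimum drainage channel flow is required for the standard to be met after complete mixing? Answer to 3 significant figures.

1370 L/s

Set C_mix = 43: (Q·1.300 + 422.0·178.0) / (Q + 422.0) = 43
→ Q = 422.0·(178.0 − 43)/(43 − 1.300) = 1366 L/s.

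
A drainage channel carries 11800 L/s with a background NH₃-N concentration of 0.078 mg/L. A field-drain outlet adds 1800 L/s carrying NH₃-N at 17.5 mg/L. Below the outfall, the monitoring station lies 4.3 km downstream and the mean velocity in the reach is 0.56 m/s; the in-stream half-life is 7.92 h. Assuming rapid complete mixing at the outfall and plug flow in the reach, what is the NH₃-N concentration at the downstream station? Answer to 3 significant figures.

1.98 mg/L

Flow-weighted average: C = (11800·0.07800 + 1800·17.50) / 13600 = 32420/13600 = 2.384 mg/L.
Travel time t = 4.3·1000 / 0.56 = 7679 s = 2.133 h.
Half-life 7.92 h → k = ln 2 / 7.92 = 0.08752 h⁻¹ = 2.100 d⁻¹.
After decay, C = 2.384 × e^(−kt) = 2.384 × 0.8297 = 1.978 mg/L.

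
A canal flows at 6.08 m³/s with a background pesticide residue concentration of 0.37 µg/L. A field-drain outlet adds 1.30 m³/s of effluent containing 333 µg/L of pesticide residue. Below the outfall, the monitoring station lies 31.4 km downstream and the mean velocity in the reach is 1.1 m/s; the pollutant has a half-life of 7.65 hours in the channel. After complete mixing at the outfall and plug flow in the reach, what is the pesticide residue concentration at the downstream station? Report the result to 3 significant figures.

28.7 µg/L

Flow-weighted average: C = (6.080·0.3700 + 1.300·333.0) / 7.380 = 435.1/7.380 = 58.96 µg/L.
Travel time t = 31.4·1000 / 1.1 = 28550 s = 7.929 h.
Half-life 7.65 h → k = ln 2 / 7.65 = 0.09061 h⁻¹ = 2.175 d⁻¹.
After decay, C = 58.96 × e^(−kt) = 58.96 × 0.4875 = 28.74 µg/L.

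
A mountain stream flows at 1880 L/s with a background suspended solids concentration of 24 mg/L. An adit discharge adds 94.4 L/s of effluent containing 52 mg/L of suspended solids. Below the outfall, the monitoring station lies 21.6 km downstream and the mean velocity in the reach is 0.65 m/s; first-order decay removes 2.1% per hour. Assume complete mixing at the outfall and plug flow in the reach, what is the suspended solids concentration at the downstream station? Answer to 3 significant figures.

20.8 mg/L

Mass balance: C = (1880·24.00 + 94.40·52.00) / 1974 = 50030/1974 = 25.34 mg/L.
Travel time t = 21.6·1000 / 0.65 = 33230 s = 9.231 h.
2.1%/h lost → k = −ln(1 − 0.021) = 0.02122 h⁻¹.
Decay over the reach: 25.34·exp(−kt) = 25.34·0.8221 = 20.83 mg/L.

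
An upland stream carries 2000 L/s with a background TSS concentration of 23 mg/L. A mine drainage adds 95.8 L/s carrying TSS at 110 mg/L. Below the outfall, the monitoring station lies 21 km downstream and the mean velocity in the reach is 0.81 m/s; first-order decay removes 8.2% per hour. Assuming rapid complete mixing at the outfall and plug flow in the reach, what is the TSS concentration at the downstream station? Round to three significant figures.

Conservation of mass: C = (2000·23.00 + 95.80·110.0) / 2096 = 56540/2096 = 26.98 mg/L.
Travel time t = 21·1000 / 0.81 = 25930 s = 7.202 h.
8.2%/h lost → k = −ln(1 − 0.082) = 0.08556 h⁻¹.
Decay over the reach: 26.98·exp(−kt) = 26.98·0.5400 = 14.57 mg/L.

14.6 mg/L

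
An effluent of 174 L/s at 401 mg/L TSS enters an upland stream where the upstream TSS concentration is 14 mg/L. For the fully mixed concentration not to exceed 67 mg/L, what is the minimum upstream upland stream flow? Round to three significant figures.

Set C_mix = 67: (Q·14.00 + 174.0·401.0) / (Q + 174.0) = 67
→ Q = 174.0·(401.0 − 67)/(67 − 14.00) = 1097 L/s.

1100 L/s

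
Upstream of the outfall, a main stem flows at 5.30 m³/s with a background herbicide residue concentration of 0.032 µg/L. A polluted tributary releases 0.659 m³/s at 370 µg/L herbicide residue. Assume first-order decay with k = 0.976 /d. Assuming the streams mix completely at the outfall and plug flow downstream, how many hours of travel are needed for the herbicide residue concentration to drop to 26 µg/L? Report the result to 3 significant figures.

11.2 h

Flow-weighted average: C = (5.300·0.03200 + 0.6590·370.0) / 5.959 = 244.0/5.959 = 40.95 µg/L.
40.95·exp(−k·t) = 26 → t = ln(40.95/26)/k = 40200 s = 11.17 h.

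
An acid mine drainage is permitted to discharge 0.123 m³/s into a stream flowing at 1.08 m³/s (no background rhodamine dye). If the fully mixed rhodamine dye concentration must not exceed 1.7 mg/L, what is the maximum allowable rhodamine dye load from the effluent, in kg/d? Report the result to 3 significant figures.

177 kg/d

Mass balance at the limit: 1.080·0 + 0.1230·Cₑ = 1.203·1.7 → Cₑ = 16.63 mg/L.
Load = 0.1230 m³/s × 16.63 g/m³ × 86 400 s/d = 176.7 kg/d.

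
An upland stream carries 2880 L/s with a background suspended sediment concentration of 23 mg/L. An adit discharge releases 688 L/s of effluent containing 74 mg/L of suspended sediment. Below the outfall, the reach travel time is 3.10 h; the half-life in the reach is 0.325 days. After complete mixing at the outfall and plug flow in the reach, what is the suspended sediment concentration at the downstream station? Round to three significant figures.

24.9 mg/L

Conservation of mass: C = (2880·23.00 + 688.0·74.00) / 3568 = 117200/3568 = 32.83 mg/L.
Half-life 0.325 d → k = ln 2 / 0.325 = 2.133 d⁻¹.
After decay, C = 32.83 × e^(−kt) = 32.83 × 0.7592 = 24.93 mg/L.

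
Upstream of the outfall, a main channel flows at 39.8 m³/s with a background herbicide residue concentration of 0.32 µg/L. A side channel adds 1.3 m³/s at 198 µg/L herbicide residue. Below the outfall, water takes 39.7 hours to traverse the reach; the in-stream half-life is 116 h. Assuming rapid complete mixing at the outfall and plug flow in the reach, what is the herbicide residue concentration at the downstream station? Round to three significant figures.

After mixing, C = (39.80·0.3200 + 1.300·198.0) / 41.10 = 270.1/41.10 = 6.573 µg/L.
Half-life 116 h → k = ln 2 / 116 = 0.005975 h⁻¹ = 0.1434 d⁻¹.
Decay over the reach: 6.573·exp(−kt) = 6.573·0.7888 = 5.185 µg/L.

5.18 µg/L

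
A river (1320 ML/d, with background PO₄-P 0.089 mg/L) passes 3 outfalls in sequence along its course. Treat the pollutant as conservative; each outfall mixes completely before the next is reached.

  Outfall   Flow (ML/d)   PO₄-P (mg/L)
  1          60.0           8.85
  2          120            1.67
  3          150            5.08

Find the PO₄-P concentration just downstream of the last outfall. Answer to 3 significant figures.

After outfall 1: Q = 1320 + 60.00 = 1380 ML/d; C = (1320·0.08900 + 60.00·8.850)/1380 = 0.4699 mg/L.
After outfall 2: Q = 1380 + 120.0 = 1500 ML/d; C = (1380·0.4699 + 120.0·1.670)/1500 = 0.5659 mg/L.
After outfall 3: Q = 1500 + 150.0 = 1650 ML/d; C = (1500·0.5659 + 150.0·5.080)/1650 = 0.9763 mg/L.

0.976 mg/L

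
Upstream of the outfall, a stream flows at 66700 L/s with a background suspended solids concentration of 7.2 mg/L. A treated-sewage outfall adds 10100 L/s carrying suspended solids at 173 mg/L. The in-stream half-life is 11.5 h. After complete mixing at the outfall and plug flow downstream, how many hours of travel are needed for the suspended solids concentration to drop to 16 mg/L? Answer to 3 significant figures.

Conservation of mass: C = (66700·7.200 + 10100·173.0) / 76800 = 2228000/76800 = 29.00 mg/L.
Half-life 11.5 h → k = ln 2 / 11.5 = 0.06027 h⁻¹ = 1.447 d⁻¹.
29.00·exp(−k·t) = 16 → t = ln(29.00/16)/k = 35530 s = 9.869 h.

9.87 h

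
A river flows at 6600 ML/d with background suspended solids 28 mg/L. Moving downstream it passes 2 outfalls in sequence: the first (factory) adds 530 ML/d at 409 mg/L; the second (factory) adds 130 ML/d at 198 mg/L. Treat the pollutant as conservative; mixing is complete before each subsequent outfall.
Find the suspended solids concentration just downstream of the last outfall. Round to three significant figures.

After outfall 1: Q = 6600 + 530.0 = 7130 ML/d; C = (6600·28.00 + 530.0·409.0)/7130 = 56.32 mg/L.
After outfall 2: Q = 7130 + 130.0 = 7260 ML/d; C = (7130·56.32 + 130.0·198.0)/7260 = 58.86 mg/L.

58.9 mg/L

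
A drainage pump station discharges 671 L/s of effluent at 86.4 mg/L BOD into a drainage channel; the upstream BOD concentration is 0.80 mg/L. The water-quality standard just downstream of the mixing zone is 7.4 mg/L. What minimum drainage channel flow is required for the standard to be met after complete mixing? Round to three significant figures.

Set C_mix = 7.4: (Q·0.8000 + 671.0·86.40) / (Q + 671.0) = 7.4
→ Q = 671.0·(86.40 − 7.4)/(7.4 − 0.8000) = 8032 L/s.

8030 L/s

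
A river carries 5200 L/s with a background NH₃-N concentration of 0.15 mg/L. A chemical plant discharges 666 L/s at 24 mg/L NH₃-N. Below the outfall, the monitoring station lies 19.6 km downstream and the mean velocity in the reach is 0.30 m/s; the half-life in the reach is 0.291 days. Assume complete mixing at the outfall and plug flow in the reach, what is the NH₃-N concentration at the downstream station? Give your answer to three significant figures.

0.472 mg/L

After mixing, C = (5200·0.1500 + 666.0·24.00) / 5866 = 16760/5866 = 2.858 mg/L.
Travel time t = 19.6·1000 / 0.30 = 65330 s = 18.15 h.
Half-life 0.291 d → k = ln 2 / 0.291 = 2.382 d⁻¹.
Applying C = C₀e^(−kt): 2.858 × 0.1651 = 0.4718 mg/L.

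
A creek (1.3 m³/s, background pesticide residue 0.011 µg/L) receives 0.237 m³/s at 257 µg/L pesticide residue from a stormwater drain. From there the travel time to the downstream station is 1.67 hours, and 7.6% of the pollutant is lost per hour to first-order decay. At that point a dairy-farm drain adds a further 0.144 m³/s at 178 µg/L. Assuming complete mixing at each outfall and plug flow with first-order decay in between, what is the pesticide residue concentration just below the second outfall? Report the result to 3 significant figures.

Mixed concentration C = ΣQC/ΣQ = (1.300·0.01100 + 0.2370·257.0) / 1.537 = 60.92/1.537 = 39.64 µg/L; combined flow 1.537 m³/s.
7.6%/h lost → k = −ln(1 − 0.076) = 0.07904 h⁻¹.
After decay, C = 39.64 × e^(−kt) = 39.64 × 0.8763 = 34.74 µg/L.
Second outfall: C = (1.537·34.74 + 0.1440·178.0)/1.681 = 47.01 µg/L.

47.0 µg/L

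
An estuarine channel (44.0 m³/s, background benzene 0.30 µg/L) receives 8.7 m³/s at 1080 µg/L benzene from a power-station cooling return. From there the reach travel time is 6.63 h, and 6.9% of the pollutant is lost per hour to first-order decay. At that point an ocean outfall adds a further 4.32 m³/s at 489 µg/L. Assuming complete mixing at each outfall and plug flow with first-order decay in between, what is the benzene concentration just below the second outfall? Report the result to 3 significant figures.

140 µg/L

Conservation of mass: C = (44.00·0.3000 + 8.700·1080) / 52.70 = 9409/52.70 = 178.5 µg/L; combined flow 52.70 m³/s.
6.9%/h lost → k = −ln(1 − 0.069) = 0.07150 h⁻¹.
Applying C = C₀e^(−kt): 178.5 × 0.6225 = 111.1 µg/L.
Second outfall: C = (52.70·111.1 + 4.320·489.0)/57.02 = 139.8 µg/L.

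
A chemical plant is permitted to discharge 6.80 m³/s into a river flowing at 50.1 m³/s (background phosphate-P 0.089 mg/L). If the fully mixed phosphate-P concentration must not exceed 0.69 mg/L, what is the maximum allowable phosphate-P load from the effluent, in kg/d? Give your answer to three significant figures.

3010 kg/d

Mass balance at the limit: 50.10·0.08900 + 6.800·Cₑ = 56.90·0.69 → Cₑ = 5.118 mg/L.
Load = 6.800 m³/s × 5.118 g/m³ × 86 400 s/d = 3007 kg/d.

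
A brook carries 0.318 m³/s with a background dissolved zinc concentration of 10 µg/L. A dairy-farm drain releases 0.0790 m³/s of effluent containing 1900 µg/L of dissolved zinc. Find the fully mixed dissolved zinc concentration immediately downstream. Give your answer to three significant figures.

Flow-weighted average: C = (0.3180·10.00 + 0.07900·1900) / 0.3970 = 153.3/0.3970 = 386.1 µg/L.

386 µg/L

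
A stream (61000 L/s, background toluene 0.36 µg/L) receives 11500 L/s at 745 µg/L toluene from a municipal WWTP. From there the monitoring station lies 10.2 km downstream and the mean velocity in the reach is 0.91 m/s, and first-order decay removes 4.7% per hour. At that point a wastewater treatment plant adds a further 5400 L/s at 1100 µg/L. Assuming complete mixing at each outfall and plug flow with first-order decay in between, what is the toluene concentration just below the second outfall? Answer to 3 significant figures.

Flow-weighted average: C = (61000·0.3600 + 11500·745.0) / 72500 = 8589000/72500 = 118.5 µg/L; combined flow 72500 L/s.
Travel time t = 10.2·1000 / 0.91 = 11210 s = 3.114 h.
4.7%/h lost → k = −ln(1 − 0.047) = 0.04814 h⁻¹.
After decay, C = 118.5 × e^(−kt) = 118.5 × 0.8608 = 102.0 µg/L.
At the second outfall, C = (72500·102.0 + 5400·1100) / (72500 + 5400) = 171.2 µg/L.

171 µg/L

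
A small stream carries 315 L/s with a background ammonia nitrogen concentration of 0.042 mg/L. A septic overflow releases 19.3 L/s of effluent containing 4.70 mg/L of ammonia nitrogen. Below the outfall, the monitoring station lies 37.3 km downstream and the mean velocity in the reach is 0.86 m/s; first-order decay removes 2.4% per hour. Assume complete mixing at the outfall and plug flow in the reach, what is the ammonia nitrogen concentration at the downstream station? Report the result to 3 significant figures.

0.232 mg/L

Mixed concentration C = ΣQC/ΣQ = (315.0·0.04200 + 19.30·4.700) / 334.3 = 103.9/334.3 = 0.3109 mg/L.
Travel time t = 37.3·1000 / 0.86 = 43370 s = 12.05 h.
2.4%/h lost → k = −ln(1 − 0.024) = 0.02429 h⁻¹.
Decay over the reach: 0.3109·exp(−kt) = 0.3109·0.7463 = 0.2320 mg/L.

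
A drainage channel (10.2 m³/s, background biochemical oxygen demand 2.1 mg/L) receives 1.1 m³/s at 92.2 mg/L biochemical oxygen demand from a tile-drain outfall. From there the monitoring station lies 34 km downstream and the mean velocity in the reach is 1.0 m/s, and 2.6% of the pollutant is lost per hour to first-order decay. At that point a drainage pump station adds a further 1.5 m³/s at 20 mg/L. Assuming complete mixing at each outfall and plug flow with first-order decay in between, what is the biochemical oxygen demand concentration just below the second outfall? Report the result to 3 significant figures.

Flow-weighted average: C = (10.20·2.100 + 1.100·92.20) / 11.30 = 122.8/11.30 = 10.87 mg/L; combined flow 11.30 m³/s.
Travel time t = 34·1000 / 1.0 = 34000 s = 9.444 h.
2.6%/h lost → k = −ln(1 − 0.026) = 0.02634 h⁻¹.
After decay, C = 10.87 × e^(−kt) = 10.87 × 0.7797 = 8.476 mg/L.
Second outfall: C = (11.30·8.476 + 1.500·20.00)/12.80 = 9.827 mg/L.

9.83 mg/L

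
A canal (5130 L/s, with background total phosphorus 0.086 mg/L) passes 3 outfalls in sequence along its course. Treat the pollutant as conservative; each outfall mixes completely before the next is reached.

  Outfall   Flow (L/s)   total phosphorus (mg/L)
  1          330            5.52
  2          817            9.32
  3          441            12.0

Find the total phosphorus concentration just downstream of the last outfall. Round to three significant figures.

Below outfall 1: Q → 5460 L/s, C = (5130·0.08600 + 330.0·5.520)/5460 = 0.4144 mg/L.
Below outfall 2: Q → 6277 L/s, C = (5460·0.4144 + 817.0·9.320)/6277 = 1.574 mg/L.
Below outfall 3: Q → 6718 L/s, C = (6277·1.574 + 441.0·12.00)/6718 = 2.258 mg/L.

2.26 mg/L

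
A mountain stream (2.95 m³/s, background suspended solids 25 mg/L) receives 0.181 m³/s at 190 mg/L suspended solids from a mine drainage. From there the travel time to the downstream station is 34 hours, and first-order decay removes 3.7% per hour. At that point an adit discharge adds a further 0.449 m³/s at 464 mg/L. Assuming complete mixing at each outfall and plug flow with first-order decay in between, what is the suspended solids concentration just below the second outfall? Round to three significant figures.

66.6 mg/L

Flow-weighted average: C = (2.950·25.00 + 0.1810·190.0) / 3.131 = 108.1/3.131 = 34.54 mg/L; combined flow 3.131 m³/s.
3.7%/h lost → k = −ln(1 − 0.037) = 0.03770 h⁻¹.
Applying C = C₀e^(−kt): 34.54 × 0.2775 = 9.585 mg/L.
At the second outfall, C = (3.131·9.585 + 0.4490·464.0) / (3.131 + 0.4490) = 66.58 mg/L.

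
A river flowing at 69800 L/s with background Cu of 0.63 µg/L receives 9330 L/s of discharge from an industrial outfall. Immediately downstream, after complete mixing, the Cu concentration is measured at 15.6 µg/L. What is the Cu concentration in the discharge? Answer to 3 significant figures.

Mass balance: 69800·0.6300 + 9330·Cₑ = 79130·15.60
→ Cₑ = (79130·15.60 − 69800·0.6300) / 9330 = 127.6 µg/L.

128 µg/L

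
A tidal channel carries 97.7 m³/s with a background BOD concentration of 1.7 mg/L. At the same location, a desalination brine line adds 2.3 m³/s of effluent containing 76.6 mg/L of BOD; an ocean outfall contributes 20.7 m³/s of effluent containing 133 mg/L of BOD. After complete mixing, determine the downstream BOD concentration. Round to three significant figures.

Flow-weighted average: C = (97.70·1.700 + 2.300·76.60 + 20.70·133.0) / 120.7 = 3095/120.7 = 25.65 mg/L.

25.6 mg/L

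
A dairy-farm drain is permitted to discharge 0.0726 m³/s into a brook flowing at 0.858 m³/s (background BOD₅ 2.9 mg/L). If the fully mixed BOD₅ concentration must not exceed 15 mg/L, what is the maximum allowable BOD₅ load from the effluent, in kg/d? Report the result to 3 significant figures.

991 kg/d

Mass balance at the limit: 0.8580·2.900 + 0.07260·Cₑ = 0.9306·15 → Cₑ = 158.0 mg/L.
Load = 0.07260 m³/s × 158.0 g/m³ × 86 400 s/d = 991.1 kg/d.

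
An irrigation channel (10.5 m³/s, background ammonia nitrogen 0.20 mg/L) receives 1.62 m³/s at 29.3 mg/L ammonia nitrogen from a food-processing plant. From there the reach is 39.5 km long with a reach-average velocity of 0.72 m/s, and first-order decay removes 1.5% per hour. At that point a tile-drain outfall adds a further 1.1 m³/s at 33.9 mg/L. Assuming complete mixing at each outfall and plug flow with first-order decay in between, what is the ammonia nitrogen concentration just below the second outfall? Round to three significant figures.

After mixing, C = (10.50·0.2000 + 1.620·29.30) / 12.12 = 49.57/12.12 = 4.090 mg/L; combined flow 12.12 m³/s.
Travel time t = 39.5·1000 / 0.72 = 54860 s = 15.24 h.
1.5%/h lost → k = −ln(1 − 0.015) = 0.01511 h⁻¹.
Decay over the reach: 4.090·exp(−kt) = 4.090·0.7943 = 3.248 mg/L.
At the second outfall, C = (12.12·3.248 + 1.100·33.90) / (12.12 + 1.100) = 5.799 mg/L.

5.80 mg/L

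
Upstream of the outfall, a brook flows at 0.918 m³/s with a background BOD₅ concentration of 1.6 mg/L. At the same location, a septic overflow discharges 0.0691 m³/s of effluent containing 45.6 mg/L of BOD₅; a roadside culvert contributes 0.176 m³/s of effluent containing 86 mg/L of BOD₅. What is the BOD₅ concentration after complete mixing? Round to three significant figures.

17.0 mg/L

Mixed concentration C = ΣQC/ΣQ = (0.9180·1.600 + 0.06910·45.60 + 0.1760·86.00) / 1.163 = 19.76/1.163 = 16.99 mg/L.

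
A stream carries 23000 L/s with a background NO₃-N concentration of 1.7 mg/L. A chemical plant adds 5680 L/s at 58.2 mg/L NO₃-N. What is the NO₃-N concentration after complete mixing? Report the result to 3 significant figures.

12.9 mg/L

Mass balance: C = (23000·1.700 + 5680·58.20) / 28680 = 369700/28680 = 12.89 mg/L.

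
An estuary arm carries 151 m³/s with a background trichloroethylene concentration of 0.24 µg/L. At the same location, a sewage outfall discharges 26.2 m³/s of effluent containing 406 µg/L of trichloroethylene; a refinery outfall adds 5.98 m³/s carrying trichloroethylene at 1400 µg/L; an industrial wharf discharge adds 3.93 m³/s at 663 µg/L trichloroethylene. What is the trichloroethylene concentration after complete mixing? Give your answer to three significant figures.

116 µg/L

After mixing, C = (151.0·0.2400 + 26.20·406.0 + 5.980·1400 + 3.930·663.0) / 187.1 = 21650/187.1 = 115.7 µg/L.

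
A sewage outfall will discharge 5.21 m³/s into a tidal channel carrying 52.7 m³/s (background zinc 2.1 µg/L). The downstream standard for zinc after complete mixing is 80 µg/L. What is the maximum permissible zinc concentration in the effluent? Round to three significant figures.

At the limit, (Qr·Cr + Qe·Cₑ)/(Qr + Qe) = 80:
Cₑ = (57.91·80 − 52.70·2.100) / 5.210 = 868.0 µg/L.

868 µg/L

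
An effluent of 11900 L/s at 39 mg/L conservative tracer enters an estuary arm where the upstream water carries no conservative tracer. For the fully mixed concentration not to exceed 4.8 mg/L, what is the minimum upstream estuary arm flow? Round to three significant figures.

84800 L/s

Set C_mix = 4.8: (Q·0 + 11900·39.00) / (Q + 11900) = 4.8
→ Q = 11900·(39.00 − 4.8)/(4.8 − 0) = 84790 L/s.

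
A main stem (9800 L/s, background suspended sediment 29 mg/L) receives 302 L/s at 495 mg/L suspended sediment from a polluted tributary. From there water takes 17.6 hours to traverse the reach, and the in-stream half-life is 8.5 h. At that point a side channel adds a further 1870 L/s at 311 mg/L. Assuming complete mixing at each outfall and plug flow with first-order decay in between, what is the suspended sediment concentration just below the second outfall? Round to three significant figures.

Flow-weighted average: C = (9800·29.00 + 302.0·495.0) / 10100 = 433700/10100 = 42.93 mg/L; combined flow 10100 L/s.
Half-life 8.5 h → k = ln 2 / 8.5 = 0.08155 h⁻¹ = 1.957 d⁻¹.
First-order decay: C = 42.93·exp(−k·t) = 42.93·0.2381 = 10.22 mg/L.
Second outfall: C = (10100·10.22 + 1870·311.0)/11970 = 57.20 mg/L.

57.2 mg/L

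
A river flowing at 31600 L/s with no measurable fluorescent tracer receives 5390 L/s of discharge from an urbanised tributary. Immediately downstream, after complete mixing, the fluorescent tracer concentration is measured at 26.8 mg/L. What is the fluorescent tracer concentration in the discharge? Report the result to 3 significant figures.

184 mg/L

Mass balance: 31600·0 + 5390·Cₑ = 36990·26.80
→ Cₑ = (36990·26.80 − 31600·0) / 5390 = 183.9 mg/L.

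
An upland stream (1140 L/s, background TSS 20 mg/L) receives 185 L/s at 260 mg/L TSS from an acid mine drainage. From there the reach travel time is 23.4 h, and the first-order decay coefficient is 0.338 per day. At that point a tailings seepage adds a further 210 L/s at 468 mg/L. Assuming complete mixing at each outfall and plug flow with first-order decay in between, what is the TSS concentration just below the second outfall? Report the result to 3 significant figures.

Conservation of mass: C = (1140·20.00 + 185.0·260.0) / 1325 = 70900/1325 = 53.51 mg/L; combined flow 1325 L/s.
Decay over the reach: 53.51·exp(−kt) = 53.51·0.7192 = 38.49 mg/L.
Second outfall: C = (1325·38.49 + 210.0·468.0)/1535 = 97.25 mg/L.

97.2 mg/L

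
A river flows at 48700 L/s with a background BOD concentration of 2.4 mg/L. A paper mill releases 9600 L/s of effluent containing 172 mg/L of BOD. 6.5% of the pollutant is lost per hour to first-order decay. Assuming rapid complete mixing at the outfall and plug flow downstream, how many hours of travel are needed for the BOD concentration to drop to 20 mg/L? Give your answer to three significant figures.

After mixing, C = (48700·2.400 + 9600·172.0) / 58300 = 1768000/58300 = 30.33 mg/L.
6.5%/h lost → k = −ln(1 − 0.065) = 0.06721 h⁻¹.
30.33·exp(−k·t) = 20 → t = ln(30.33/20)/k = 22300 s = 6.194 h.

6.19 h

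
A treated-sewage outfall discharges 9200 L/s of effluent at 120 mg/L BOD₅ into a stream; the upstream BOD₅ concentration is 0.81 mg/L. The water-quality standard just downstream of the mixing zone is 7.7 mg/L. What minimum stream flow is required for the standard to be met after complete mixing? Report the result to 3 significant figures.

Set C_mix = 7.7: (Q·0.8100 + 9200·120.0) / (Q + 9200) = 7.7
→ Q = 9200·(120.0 − 7.7)/(7.7 − 0.8100) = 150000 L/s.

150000 L/s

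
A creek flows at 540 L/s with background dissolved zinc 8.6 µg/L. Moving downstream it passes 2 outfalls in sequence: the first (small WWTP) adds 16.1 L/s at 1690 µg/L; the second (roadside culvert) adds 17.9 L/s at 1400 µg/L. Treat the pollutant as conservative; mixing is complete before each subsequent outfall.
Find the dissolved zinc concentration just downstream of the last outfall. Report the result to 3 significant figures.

99.2 µg/L

After outfall 1: Q = 540.0 + 16.10 = 556.1 L/s; C = (540.0·8.600 + 16.10·1690)/556.1 = 57.28 µg/L.
After outfall 2: Q = 556.1 + 17.90 = 574.0 L/s; C = (556.1·57.28 + 17.90·1400)/574.0 = 99.15 µg/L.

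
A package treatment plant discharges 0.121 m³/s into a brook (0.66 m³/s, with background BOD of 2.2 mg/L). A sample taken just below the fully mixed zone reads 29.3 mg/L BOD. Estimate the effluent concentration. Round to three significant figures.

Mass balance: 0.6600·2.200 + 0.1210·Cₑ = 0.7810·29.30
→ Cₑ = (0.7810·29.30 − 0.6600·2.200) / 0.1210 = 177.1 mg/L.

177 mg/L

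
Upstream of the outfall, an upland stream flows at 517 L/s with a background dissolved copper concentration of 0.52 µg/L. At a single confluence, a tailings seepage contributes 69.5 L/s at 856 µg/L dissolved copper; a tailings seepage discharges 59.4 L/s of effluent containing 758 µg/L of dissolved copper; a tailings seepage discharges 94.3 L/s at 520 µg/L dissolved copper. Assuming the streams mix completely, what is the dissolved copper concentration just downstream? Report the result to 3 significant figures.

208 µg/L

After mixing, C = (517.0·0.5200 + 69.50·856.0 + 59.40·758.0 + 94.30·520.0) / 740.2 = 153800/740.2 = 207.8 µg/L.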